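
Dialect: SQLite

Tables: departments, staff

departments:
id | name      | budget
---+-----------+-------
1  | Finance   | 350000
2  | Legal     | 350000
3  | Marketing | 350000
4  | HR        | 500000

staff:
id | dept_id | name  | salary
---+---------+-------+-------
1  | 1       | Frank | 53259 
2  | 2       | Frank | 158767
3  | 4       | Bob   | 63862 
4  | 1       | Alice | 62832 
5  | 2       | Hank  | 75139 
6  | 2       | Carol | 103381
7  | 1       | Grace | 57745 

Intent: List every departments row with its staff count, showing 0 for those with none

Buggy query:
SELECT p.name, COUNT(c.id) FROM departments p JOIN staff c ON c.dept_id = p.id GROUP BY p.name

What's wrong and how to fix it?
Bug: An inner join excludes parents with zero children

Fix: Use LEFT JOIN so parents without children still appear (COUNT(c.id) gives 0)

Corrected query:
SELECT p.name, COUNT(c.id) FROM departments p LEFT JOIN staff c ON c.dept_id = p.id GROUP BY p.name

Result:
name      | COUNT(c.id)
----------+------------
Finance   | 3          
HR        | 1          
Legal     | 3          
Marketing | 0          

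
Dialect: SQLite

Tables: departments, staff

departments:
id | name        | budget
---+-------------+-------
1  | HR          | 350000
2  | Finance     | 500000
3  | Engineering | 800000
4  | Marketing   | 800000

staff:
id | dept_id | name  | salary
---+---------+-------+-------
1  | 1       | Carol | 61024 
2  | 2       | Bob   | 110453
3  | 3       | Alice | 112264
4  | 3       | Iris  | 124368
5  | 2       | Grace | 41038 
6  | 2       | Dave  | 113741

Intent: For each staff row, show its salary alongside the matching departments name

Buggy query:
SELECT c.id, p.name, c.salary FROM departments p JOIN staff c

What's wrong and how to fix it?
Bug: Missing join condition: each staff row is matched to all departments rows instead of just its own

Fix: Add ON c.dept_id = p.id to the JOIN

Corrected query:
SELECT c.id, p.name, c.salary FROM departments p JOIN staff c ON c.dept_id = p.id

Result:
id | name        | salary
---+-------------+-------
1  | HR          | 61024 
2  | Finance     | 110453
3  | Engineering | 112264
4  | Engineering | 124368
5  | Finance     | 41038 
6  | Finance     | 113741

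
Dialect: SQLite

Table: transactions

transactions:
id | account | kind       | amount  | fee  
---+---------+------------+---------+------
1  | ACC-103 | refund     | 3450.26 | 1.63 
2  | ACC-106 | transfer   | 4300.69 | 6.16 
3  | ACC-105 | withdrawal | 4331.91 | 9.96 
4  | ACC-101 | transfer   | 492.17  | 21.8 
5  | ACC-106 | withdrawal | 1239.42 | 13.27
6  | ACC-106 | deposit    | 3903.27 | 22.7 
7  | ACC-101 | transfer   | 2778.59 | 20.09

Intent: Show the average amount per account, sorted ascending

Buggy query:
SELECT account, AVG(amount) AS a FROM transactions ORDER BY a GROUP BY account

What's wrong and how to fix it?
Bug: ORDER BY appears before GROUP BY; SQL clause order requires GROUP BY first

Fix: Reorder: SELECT … FROM … GROUP BY … ORDER BY …

Corrected query:
SELECT account, AVG(amount) AS a FROM transactions GROUP BY account ORDER BY a

Result:
account | a          
--------+------------
ACC-101 | 1635.38    
ACC-106 | 3147.793333
ACC-103 | 3450.26    
ACC-105 | 4331.91    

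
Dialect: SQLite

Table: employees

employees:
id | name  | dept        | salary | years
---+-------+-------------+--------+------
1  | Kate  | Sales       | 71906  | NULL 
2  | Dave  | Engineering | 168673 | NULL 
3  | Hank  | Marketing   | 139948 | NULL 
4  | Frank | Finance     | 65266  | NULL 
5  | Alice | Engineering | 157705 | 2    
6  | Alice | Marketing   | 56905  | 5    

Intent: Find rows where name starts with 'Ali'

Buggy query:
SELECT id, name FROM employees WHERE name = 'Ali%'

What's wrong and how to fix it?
Bug: '=' compares the literal string including the % character; pattern matching needs LIKE

Fix: Replace '=' with LIKE so 'Ali%' is treated as a pattern

Corrected query:
SELECT id, name FROM employees WHERE name LIKE 'Ali%'

Result:
id | name 
---+------
5  | Alice
6  | Alice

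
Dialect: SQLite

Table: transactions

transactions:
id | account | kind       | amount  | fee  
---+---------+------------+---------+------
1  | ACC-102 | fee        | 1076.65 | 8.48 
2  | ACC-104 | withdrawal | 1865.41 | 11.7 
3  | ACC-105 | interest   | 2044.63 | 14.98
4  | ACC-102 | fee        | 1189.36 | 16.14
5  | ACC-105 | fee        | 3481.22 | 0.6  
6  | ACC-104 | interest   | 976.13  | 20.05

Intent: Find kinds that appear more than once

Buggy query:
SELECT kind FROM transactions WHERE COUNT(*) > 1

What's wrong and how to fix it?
Bug: COUNT(*) is an aggregate and cannot be used in WHERE

Fix: Group first, then use HAVING for the count condition

Corrected query:
SELECT kind FROM transactions GROUP BY kind HAVING COUNT(*) > 1

Result:
kind    
--------
fee     
interest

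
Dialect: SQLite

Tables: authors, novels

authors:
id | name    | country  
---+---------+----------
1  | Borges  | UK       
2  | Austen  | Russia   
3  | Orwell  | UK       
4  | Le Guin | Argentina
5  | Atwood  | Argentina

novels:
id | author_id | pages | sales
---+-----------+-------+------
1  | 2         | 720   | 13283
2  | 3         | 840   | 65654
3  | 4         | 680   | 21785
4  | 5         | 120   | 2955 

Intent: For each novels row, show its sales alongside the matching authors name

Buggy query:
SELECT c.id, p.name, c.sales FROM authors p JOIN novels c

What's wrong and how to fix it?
Bug: Missing join condition: each novels row is matched to all authors rows instead of just its own

Fix: Add ON c.author_id = p.id to the JOIN

Corrected query:
SELECT c.id, p.name, c.sales FROM authors p JOIN novels c ON c.author_id = p.id

Result:
id | name    | sales
---+---------+------
1  | Austen  | 13283
2  | Orwell  | 65654
3  | Le Guin | 21785
4  | Atwood  | 2955 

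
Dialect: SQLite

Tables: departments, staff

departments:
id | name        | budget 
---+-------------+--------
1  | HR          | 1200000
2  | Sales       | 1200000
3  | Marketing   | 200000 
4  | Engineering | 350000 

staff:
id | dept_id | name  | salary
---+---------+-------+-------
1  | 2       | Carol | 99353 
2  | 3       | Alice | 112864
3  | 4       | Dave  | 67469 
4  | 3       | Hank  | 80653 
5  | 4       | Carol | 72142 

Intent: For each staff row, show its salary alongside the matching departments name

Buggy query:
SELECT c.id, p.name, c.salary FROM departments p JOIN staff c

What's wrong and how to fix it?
Bug: JOIN with no ON clause produces a cartesian product; every staff row pairs with every departments row

Fix: Specify the join condition linking the foreign key to the parent id

Corrected query:
SELECT c.id, p.name, c.salary FROM departments p JOIN staff c ON c.dept_id = p.id

Result:
id | name        | salary
---+-------------+-------
1  | Sales       | 99353 
2  | Marketing   | 112864
3  | Engineering | 67469 
4  | Marketing   | 80653 
5  | Engineering | 72142 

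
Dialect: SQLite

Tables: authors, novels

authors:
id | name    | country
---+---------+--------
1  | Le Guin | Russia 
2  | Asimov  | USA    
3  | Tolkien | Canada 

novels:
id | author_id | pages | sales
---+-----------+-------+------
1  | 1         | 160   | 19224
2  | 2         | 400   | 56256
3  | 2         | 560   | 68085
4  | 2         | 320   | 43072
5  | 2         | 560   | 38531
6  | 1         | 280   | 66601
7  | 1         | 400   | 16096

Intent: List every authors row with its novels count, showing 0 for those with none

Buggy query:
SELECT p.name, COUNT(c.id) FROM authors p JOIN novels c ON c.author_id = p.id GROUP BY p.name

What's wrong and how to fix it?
Bug: INNER JOIN drops authors rows that have no matching novels rows

Fix: Use LEFT JOIN so parents without children still appear (COUNT(c.id) gives 0)

Corrected query:
SELECT p.name, COUNT(c.id) FROM authors p LEFT JOIN novels c ON c.author_id = p.id GROUP BY p.name

Result:
name    | COUNT(c.id)
--------+------------
Asimov  | 4          
Le Guin | 3          
Tolkien | 0          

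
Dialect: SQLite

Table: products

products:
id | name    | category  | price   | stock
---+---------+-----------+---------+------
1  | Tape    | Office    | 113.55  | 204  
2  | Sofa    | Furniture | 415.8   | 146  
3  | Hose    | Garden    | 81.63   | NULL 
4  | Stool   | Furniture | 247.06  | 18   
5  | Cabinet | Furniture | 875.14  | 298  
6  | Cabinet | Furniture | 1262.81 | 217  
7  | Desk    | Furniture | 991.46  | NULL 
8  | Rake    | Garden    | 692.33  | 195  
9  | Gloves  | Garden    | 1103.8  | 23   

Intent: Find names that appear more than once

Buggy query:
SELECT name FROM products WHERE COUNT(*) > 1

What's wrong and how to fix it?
Bug: WHERE can't reference COUNT(*); aggregates are computed after WHERE

Fix: GROUP BY name, then filter groups with HAVING COUNT(*) > 1

Corrected query:
SELECT name FROM products GROUP BY name HAVING COUNT(*) > 1

Result:
name   
-------
Cabinet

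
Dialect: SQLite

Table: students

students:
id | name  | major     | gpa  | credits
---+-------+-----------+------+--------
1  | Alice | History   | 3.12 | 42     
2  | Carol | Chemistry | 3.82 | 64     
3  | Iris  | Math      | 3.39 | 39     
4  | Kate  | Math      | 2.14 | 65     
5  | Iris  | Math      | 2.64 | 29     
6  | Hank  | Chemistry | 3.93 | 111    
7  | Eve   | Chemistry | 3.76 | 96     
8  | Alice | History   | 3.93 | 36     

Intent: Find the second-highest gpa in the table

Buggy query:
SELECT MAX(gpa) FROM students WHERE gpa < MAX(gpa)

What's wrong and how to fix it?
Bug: MAX(gpa) on the right of the comparison is an aggregate-in-WHERE error

Fix: Compute the overall MAX in a subquery, then take MAX of rows below it

Corrected query:
SELECT MAX(gpa) FROM students WHERE gpa < (SELECT MAX(gpa) FROM students)

Result:
MAX(gpa)
--------
3.82    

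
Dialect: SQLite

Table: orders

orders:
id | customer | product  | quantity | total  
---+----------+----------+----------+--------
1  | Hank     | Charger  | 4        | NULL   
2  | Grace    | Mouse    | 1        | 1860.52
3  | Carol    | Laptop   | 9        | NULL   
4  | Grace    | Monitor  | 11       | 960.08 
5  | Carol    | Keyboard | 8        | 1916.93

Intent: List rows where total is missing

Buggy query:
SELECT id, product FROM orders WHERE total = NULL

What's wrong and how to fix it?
Bug: '= NULL' is always unknown in SQL three-valued logic, so no rows match

Fix: Replace '= NULL' with 'IS NULL'

Corrected query:
SELECT id, product FROM orders WHERE total IS NULL

Result:
id | product
---+--------
1  | Charger
3  | Laptop 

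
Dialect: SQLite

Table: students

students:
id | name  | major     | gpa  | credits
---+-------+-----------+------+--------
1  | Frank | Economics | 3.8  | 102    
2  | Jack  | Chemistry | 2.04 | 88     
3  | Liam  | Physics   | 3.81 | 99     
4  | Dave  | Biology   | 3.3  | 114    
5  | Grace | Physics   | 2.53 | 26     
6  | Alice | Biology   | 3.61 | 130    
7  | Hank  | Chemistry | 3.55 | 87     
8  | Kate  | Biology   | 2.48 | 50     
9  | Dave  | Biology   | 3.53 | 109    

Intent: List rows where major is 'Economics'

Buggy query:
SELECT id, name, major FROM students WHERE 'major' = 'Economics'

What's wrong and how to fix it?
Bug: Single quotes denote string literals in SQL; the column name is being compared as a constant string

Fix: Reference the column as major without single quotes

Corrected query:
SELECT id, name, major FROM students WHERE major = 'Economics'

Result:
id | name  | major    
---+-------+----------
1  | Frank | Economics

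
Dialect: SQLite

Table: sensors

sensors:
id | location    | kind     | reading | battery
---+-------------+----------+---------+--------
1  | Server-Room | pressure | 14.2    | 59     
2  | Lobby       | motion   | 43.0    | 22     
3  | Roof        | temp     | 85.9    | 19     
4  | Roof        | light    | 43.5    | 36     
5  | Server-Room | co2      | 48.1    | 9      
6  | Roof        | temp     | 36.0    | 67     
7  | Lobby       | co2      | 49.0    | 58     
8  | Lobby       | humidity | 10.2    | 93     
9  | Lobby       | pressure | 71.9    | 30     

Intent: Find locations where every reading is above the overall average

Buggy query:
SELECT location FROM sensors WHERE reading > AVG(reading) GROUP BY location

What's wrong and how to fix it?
Bug: AVG() is an aggregate; it can't sit directly in WHERE

Fix: Compute the overall average in a scalar subquery and compare each group's MIN against it in HAVING

Corrected query:
SELECT location FROM sensors GROUP BY location HAVING MIN(reading) > (SELECT AVG(reading) FROM sensors)

Result:
(no rows)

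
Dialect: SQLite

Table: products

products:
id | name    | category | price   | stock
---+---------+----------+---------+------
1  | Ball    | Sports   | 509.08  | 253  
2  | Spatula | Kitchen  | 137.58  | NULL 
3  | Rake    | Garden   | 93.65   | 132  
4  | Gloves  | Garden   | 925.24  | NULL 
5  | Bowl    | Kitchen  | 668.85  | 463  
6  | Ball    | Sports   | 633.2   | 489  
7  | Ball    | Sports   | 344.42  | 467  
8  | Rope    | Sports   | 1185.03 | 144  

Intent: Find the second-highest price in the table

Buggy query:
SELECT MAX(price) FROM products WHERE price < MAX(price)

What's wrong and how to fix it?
Bug: The inner MAX is an aggregate inside WHERE, which is not allowed

Fix: Put the inner MAX in a scalar subquery

Corrected query:
SELECT MAX(price) FROM products WHERE price < (SELECT MAX(price) FROM products)

Result:
MAX(price)
----------
925.24    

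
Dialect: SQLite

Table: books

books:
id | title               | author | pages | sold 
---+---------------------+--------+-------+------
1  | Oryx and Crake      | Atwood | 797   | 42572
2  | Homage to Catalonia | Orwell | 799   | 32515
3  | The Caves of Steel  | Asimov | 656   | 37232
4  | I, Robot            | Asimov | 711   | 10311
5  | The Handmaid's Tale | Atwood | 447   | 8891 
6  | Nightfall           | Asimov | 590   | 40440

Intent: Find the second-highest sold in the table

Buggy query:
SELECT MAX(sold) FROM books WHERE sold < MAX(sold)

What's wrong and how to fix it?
Bug: The inner MAX is an aggregate inside WHERE, which is not allowed

Fix: Put the inner MAX in a scalar subquery

Corrected query:
SELECT MAX(sold) FROM books WHERE sold < (SELECT MAX(sold) FROM books)

Result:
MAX(sold)
---------
40440    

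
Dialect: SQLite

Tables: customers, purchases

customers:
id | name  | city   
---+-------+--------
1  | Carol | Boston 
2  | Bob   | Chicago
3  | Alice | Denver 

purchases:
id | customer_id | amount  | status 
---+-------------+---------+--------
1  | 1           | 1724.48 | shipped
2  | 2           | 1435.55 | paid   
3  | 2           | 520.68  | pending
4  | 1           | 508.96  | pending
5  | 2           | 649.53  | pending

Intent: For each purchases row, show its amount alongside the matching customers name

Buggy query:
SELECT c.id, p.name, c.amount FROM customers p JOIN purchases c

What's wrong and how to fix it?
Bug: JOIN with no ON clause produces a cartesian product; every purchases row pairs with every customers row

Fix: Add ON c.customer_id = p.id to the JOIN

Corrected query:
SELECT c.id, p.name, c.amount FROM customers p JOIN purchases c ON c.customer_id = p.id

Result:
id | name  | amount 
---+-------+--------
1  | Carol | 1724.48
2  | Bob   | 1435.55
3  | Bob   | 520.68 
4  | Carol | 508.96 
5  | Bob   | 649.53 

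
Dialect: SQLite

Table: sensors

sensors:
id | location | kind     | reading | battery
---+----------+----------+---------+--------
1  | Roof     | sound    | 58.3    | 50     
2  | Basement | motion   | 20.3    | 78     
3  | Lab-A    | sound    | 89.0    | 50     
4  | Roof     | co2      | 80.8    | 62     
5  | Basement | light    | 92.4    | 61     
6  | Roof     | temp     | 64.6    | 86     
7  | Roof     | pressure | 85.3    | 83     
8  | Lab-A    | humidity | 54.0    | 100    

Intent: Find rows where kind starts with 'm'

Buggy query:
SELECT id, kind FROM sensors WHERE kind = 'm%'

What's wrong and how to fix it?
Bug: '=' compares the literal string including the % character; pattern matching needs LIKE

Fix: Replace '=' with LIKE so 'm%' is treated as a pattern

Corrected query:
SELECT id, kind FROM sensors WHERE kind LIKE 'm%'

Result:
id | kind  
---+-------
2  | motion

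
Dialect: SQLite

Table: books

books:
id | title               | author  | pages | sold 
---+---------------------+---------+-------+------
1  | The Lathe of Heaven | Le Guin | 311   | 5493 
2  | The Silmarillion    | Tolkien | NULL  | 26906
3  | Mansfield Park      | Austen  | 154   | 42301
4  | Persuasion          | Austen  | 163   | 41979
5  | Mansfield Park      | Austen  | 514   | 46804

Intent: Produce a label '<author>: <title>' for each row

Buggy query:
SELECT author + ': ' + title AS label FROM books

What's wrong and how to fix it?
Bug: '+' is numeric addition; on text columns SQLite converts them to 0 instead of concatenating

Fix: Use the || operator for string concatenation

Corrected query:
SELECT author || ': ' || title AS label FROM books

Result:
label                       
----------------------------
Le Guin: The Lathe of Heaven
Tolkien: The Silmarillion   
Austen: Mansfield Park      
Austen: Persuasion          
Austen: Mansfield Park      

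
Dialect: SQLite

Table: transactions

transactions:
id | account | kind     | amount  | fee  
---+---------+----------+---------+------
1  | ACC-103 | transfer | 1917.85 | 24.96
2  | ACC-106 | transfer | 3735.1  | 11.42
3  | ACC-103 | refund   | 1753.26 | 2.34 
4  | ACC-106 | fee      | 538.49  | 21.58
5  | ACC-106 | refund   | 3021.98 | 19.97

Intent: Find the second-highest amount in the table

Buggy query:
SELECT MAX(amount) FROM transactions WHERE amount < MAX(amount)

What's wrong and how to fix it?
Bug: The inner MAX is an aggregate inside WHERE, which is not allowed

Fix: Put the inner MAX in a scalar subquery

Corrected query:
SELECT MAX(amount) FROM transactions WHERE amount < (SELECT MAX(amount) FROM transactions)

Result:
MAX(amount)
-----------
3021.98    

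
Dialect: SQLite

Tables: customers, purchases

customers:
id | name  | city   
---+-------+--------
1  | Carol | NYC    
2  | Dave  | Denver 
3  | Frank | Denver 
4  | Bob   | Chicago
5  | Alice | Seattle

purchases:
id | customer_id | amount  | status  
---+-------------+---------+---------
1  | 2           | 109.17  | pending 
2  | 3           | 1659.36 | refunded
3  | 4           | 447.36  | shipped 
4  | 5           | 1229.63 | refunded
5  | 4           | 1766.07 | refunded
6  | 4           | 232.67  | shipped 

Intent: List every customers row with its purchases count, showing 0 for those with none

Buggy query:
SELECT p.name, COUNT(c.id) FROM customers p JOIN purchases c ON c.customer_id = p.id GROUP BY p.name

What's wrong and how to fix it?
Bug: An inner join excludes parents with zero children

Fix: Use LEFT JOIN so parents without children still appear (COUNT(c.id) gives 0)

Corrected query:
SELECT p.name, COUNT(c.id) FROM customers p LEFT JOIN purchases c ON c.customer_id = p.id GROUP BY p.name

Result:
name  | COUNT(c.id)
------+------------
Alice | 1          
Bob   | 3          
Carol | 0          
Dave  | 1          
Frank | 1          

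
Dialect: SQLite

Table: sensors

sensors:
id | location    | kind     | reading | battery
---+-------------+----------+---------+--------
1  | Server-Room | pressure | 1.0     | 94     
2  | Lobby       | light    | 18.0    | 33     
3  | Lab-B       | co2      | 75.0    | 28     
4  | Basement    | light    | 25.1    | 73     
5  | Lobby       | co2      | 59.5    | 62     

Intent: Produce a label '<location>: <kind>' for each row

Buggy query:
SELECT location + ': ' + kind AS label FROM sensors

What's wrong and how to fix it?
Bug: '+' is numeric addition; on text columns SQLite converts them to 0 instead of concatenating

Fix: Use the || operator for string concatenation

Corrected query:
SELECT location || ': ' || kind AS label FROM sensors

Result:
label                
---------------------
Server-Room: pressure
Lobby: light         
Lab-B: co2           
Basement: light      
Lobby: co2           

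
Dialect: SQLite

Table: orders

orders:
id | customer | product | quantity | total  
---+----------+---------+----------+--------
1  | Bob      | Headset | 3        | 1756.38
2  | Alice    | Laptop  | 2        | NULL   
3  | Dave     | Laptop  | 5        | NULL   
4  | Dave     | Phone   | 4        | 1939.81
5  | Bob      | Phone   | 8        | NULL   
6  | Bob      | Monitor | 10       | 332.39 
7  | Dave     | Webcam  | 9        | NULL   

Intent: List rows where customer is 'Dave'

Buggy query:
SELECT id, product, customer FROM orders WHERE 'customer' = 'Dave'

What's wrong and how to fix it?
Bug: Single quotes denote string literals in SQL; the column name is being compared as a constant string

Fix: Remove the quotes around the column name (or use double quotes for an identifier)

Corrected query:
SELECT id, product, customer FROM orders WHERE customer = 'Dave'

Result:
id | product | customer
---+---------+---------
3  | Laptop  | Dave    
4  | Phone   | Dave    
7  | Webcam  | Dave    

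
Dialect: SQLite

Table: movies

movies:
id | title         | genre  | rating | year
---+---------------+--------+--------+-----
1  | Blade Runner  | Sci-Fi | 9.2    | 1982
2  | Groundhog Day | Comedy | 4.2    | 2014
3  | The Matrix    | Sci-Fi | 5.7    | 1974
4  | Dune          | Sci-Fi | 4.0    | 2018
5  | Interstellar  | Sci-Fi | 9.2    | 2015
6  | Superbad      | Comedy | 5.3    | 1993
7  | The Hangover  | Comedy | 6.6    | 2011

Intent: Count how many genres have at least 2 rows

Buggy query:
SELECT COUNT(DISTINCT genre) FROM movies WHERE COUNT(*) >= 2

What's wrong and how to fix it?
Bug: WHERE filters individual rows, not groups, so a group-level COUNT is invalid there

Fix: Use a subquery that GROUPs and filters with HAVING, then count its rows

Corrected query:
SELECT COUNT(*) FROM (SELECT genre FROM movies GROUP BY genre HAVING COUNT(*) >= 2)

Result:
COUNT(*)
--------
2       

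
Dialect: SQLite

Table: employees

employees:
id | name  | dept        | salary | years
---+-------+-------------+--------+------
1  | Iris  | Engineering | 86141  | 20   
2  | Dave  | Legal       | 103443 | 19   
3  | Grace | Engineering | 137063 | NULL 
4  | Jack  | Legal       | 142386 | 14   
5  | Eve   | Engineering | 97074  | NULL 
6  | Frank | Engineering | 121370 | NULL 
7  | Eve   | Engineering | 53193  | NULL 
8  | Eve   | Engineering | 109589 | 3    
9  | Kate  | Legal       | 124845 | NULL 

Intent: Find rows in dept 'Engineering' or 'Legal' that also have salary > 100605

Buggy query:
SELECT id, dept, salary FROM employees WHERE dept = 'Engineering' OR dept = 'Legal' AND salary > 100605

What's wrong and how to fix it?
Bug: Without parentheses, AND is evaluated before OR, so the salary filter only applies to the 'Legal' branch

Fix: Group the OR with parentheses (or use IN), then AND the threshold

Corrected query:
SELECT id, dept, salary FROM employees WHERE (dept = 'Engineering' OR dept = 'Legal') AND salary > 100605

Result:
id | dept        | salary
---+-------------+-------
2  | Legal       | 103443
3  | Engineering | 137063
4  | Legal       | 142386
6  | Engineering | 121370
8  | Engineering | 109589
9  | Legal       | 124845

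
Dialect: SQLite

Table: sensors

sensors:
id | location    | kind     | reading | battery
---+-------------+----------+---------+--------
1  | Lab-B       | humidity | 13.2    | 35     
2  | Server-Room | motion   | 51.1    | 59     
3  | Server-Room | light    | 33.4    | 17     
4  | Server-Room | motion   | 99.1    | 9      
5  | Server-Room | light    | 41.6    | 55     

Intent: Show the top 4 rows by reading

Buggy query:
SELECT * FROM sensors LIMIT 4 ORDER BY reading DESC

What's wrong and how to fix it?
Bug: LIMIT must come after ORDER BY

Fix: Sort with ORDER BY, then apply LIMIT

Corrected query:
SELECT * FROM sensors ORDER BY reading DESC LIMIT 4

Result:
id | location    | kind   | reading | battery
---+-------------+--------+---------+--------
4  | Server-Room | motion | 99.1    | 9      
2  | Server-Room | motion | 51.1    | 59     
5  | Server-Room | light  | 41.6    | 55     
3  | Server-Room | light  | 33.4    | 17     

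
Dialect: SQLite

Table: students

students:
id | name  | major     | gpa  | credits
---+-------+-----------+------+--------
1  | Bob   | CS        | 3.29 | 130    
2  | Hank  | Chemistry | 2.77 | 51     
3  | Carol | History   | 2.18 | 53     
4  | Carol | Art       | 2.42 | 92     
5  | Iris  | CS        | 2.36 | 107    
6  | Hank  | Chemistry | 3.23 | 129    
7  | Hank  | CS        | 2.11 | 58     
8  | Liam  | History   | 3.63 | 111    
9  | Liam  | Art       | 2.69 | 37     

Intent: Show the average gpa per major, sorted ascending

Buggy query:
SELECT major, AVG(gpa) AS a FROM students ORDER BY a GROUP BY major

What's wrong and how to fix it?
Bug: GROUP BY must precede ORDER BY

Fix: Reorder: SELECT … FROM … GROUP BY … ORDER BY …

Corrected query:
SELECT major, AVG(gpa) AS a FROM students GROUP BY major ORDER BY a

Result:
major     | a       
----------+---------
Art       | 2.555   
CS        | 2.586667
History   | 2.905   
Chemistry | 3       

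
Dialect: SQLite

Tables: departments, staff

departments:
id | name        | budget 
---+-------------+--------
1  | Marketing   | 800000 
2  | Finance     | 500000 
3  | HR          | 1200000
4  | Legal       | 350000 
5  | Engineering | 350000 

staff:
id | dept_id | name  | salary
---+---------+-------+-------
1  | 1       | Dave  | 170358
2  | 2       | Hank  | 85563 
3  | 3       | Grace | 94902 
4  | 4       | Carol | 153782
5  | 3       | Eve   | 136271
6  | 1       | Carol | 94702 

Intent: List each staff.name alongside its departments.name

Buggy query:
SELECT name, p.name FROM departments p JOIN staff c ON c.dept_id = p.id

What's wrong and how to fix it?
Bug: Both tables have a 'name' column; the unqualified reference is ambiguous

Fix: Qualify the column with its table alias (c.name)

Corrected query:
SELECT c.name, p.name FROM departments p JOIN staff c ON c.dept_id = p.id

Result:
name  | name     
------+----------
Dave  | Marketing
Hank  | Finance  
Grace | HR       
Carol | Legal    
Eve   | HR       
Carol | Marketing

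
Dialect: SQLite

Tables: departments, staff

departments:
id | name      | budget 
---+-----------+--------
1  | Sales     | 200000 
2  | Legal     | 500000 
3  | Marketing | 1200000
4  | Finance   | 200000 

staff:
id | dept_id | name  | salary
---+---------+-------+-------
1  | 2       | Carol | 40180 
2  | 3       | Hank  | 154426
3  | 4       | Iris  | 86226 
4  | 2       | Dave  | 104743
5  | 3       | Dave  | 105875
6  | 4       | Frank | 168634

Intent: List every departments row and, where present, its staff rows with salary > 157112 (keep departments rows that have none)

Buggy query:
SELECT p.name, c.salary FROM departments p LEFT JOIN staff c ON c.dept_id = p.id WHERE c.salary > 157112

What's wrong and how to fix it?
Bug: Filtering c.salary in WHERE discards the NULL rows produced by LEFT JOIN, turning it into an inner join

Fix: Move the right-table condition into the ON clause so unmatched parents are kept

Corrected query:
SELECT p.name, c.salary FROM departments p LEFT JOIN staff c ON c.dept_id = p.id AND c.salary > 157112

Result:
name      | salary
----------+-------
Sales     | NULL  
Legal     | NULL  
Marketing | NULL  
Finance   | 168634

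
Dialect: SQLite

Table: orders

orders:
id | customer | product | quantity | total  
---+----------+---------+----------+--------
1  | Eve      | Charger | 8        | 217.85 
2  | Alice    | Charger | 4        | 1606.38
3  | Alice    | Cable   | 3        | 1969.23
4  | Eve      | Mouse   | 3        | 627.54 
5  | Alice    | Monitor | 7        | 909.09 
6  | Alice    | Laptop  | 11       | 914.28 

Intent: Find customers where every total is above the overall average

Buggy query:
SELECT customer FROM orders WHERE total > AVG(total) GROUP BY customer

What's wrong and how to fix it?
Bug: AVG() is an aggregate; it can't sit directly in WHERE

Fix: Compute the overall average in a scalar subquery and compare each group's MIN against it in HAVING

Corrected query:
SELECT customer FROM orders GROUP BY customer HAVING MIN(total) > (SELECT AVG(total) FROM orders)

Result:
(no rows)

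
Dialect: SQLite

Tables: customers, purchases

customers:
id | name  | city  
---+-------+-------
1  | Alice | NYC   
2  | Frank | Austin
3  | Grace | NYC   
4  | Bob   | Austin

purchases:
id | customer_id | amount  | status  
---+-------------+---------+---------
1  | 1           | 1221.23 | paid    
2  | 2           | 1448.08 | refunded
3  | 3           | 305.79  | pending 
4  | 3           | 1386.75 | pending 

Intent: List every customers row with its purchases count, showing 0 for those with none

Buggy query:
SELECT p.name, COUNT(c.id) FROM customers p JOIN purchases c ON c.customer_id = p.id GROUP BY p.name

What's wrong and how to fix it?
Bug: An inner join excludes parents with zero children

Fix: Switch to LEFT JOIN to retain unmatched parent rows

Corrected query:
SELECT p.name, COUNT(c.id) FROM customers p LEFT JOIN purchases c ON c.customer_id = p.id GROUP BY p.name

Result:
name  | COUNT(c.id)
------+------------
Alice | 1          
Bob   | 0          
Frank | 1          
Grace | 2          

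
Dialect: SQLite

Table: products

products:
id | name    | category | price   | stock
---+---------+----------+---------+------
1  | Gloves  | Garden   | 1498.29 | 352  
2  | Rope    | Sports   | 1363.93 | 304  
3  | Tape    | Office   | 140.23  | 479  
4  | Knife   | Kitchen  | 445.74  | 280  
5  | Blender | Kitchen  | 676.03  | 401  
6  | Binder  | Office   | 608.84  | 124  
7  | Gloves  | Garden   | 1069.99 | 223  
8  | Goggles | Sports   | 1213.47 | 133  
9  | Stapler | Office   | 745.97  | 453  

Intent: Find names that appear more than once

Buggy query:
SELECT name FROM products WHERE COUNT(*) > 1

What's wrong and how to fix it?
Bug: COUNT(*) is an aggregate and cannot be used in WHERE

Fix: Group first, then use HAVING for the count condition

Corrected query:
SELECT name FROM products GROUP BY name HAVING COUNT(*) > 1

Result:
name  
------
Gloves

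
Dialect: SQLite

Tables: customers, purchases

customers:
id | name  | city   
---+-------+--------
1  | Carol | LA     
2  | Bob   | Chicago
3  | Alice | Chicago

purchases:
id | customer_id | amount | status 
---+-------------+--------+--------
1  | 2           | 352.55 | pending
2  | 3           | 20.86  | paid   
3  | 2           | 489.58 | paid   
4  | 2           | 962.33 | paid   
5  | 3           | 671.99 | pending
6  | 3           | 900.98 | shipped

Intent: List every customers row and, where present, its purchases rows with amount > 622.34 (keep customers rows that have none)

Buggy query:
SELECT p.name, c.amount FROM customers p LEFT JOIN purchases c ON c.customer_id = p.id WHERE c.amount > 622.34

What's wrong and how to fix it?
Bug: A WHERE condition on the right-hand table after LEFT JOIN drops unmatched parents

Fix: Put 'c.amount > 622.34' in the JOIN's ON clause instead of WHERE

Corrected query:
SELECT p.name, c.amount FROM customers p LEFT JOIN purchases c ON c.customer_id = p.id AND c.amount > 622.34

Result:
name  | amount
------+-------
Carol | NULL  
Bob   | 962.33
Alice | 671.99
Alice | 900.98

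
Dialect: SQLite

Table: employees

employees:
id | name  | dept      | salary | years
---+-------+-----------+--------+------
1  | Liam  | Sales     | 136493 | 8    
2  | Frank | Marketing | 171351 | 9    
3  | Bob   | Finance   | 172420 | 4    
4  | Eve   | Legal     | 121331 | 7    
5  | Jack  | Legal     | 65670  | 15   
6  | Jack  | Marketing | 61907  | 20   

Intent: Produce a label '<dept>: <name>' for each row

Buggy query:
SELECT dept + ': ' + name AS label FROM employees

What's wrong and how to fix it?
Bug: SQLite uses || for string concatenation; + coerces text to numbers (yielding 0)

Fix: Use the || operator for string concatenation

Corrected query:
SELECT dept || ': ' || name AS label FROM employees

Result:
label           
----------------
Sales: Liam     
Marketing: Frank
Finance: Bob    
Legal: Eve      
Legal: Jack     
Marketing: Jack 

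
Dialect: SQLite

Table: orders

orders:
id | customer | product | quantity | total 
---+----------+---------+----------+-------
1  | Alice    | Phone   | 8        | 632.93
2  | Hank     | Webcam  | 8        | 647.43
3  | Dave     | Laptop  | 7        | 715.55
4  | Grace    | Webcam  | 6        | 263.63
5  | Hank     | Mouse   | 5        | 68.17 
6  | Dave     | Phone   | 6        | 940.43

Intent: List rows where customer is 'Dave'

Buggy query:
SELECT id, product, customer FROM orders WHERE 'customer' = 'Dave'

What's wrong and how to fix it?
Bug: 'customer' in single quotes is a string literal, not the column; the comparison is literal-vs-literal and never true

Fix: Reference the column as customer without single quotes

Corrected query:
SELECT id, product, customer FROM orders WHERE customer = 'Dave'

Result:
id | product | customer
---+---------+---------
3  | Laptop  | Dave    
6  | Phone   | Dave    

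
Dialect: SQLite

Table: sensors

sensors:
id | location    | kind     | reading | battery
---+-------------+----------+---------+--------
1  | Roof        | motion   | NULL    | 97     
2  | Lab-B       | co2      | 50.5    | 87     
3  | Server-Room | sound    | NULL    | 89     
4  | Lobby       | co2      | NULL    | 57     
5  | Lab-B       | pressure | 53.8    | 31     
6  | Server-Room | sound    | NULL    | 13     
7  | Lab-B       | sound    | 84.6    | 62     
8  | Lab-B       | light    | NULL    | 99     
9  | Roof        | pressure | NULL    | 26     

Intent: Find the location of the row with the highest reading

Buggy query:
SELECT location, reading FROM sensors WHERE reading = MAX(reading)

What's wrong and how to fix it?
Bug: WHERE is evaluated per row; an aggregate over the whole table isn't defined there

Fix: Use a subquery: WHERE reading = (SELECT MAX(reading) FROM sensors)

Corrected query:
SELECT location, reading FROM sensors WHERE reading = (SELECT MAX(reading) FROM sensors)

Result:
location | reading
---------+--------
Lab-B    | 84.6   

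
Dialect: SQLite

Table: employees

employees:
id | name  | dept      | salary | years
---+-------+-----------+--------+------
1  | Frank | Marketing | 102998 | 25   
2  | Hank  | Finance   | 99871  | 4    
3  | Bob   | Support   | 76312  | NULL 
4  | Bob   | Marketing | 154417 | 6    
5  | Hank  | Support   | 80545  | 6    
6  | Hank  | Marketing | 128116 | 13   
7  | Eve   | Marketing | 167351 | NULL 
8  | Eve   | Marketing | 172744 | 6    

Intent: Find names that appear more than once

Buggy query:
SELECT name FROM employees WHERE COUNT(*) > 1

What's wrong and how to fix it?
Bug: WHERE can't reference COUNT(*); aggregates are computed after WHERE

Fix: GROUP BY name, then filter groups with HAVING COUNT(*) > 1

Corrected query:
SELECT name FROM employees GROUP BY name HAVING COUNT(*) > 1

Result:
name
----
Bob 
Eve 
Hank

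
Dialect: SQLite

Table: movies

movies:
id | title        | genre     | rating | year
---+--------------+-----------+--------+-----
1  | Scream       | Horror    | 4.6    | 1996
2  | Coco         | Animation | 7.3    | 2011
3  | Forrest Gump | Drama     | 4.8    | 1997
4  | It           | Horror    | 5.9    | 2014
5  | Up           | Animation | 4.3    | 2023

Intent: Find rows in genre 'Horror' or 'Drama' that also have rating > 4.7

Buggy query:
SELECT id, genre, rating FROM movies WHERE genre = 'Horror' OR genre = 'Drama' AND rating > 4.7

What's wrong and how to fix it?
Bug: Without parentheses, AND is evaluated before OR, so the rating filter only applies to the 'Drama' branch

Fix: Add parentheses around the OR so the AND applies to both alternatives

Corrected query:
SELECT id, genre, rating FROM movies WHERE (genre = 'Horror' OR genre = 'Drama') AND rating > 4.7

Result:
id | genre  | rating
---+--------+-------
3  | Drama  | 4.8   
4  | Horror | 5.9   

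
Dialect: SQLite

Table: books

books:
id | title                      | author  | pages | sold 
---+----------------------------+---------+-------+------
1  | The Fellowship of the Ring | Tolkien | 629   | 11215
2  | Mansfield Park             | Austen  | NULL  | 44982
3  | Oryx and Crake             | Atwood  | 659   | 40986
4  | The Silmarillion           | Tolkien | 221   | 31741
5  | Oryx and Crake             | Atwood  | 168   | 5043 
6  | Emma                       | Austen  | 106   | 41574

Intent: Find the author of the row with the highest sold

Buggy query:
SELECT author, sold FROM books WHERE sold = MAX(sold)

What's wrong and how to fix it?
Bug: WHERE is evaluated per row; an aggregate over the whole table isn't defined there

Fix: Use a subquery: WHERE sold = (SELECT MAX(sold) FROM books)

Corrected query:
SELECT author, sold FROM books WHERE sold = (SELECT MAX(sold) FROM books)

Result:
author | sold 
-------+------
Austen | 44982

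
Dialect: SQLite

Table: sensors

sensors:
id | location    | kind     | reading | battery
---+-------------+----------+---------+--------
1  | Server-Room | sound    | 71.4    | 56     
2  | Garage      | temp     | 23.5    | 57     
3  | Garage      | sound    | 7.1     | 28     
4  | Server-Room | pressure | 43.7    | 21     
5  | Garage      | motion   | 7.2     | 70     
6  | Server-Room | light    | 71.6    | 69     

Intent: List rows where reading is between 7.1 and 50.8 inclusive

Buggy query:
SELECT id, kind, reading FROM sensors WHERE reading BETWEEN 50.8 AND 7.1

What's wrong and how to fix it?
Bug: BETWEEN expects the lower bound first; with 50.8 AND 7.1 the range is empty

Fix: Swap the bounds so the smaller value comes first

Corrected query:
SELECT id, kind, reading FROM sensors WHERE reading BETWEEN 7.1 AND 50.8

Result:
id | kind     | reading
---+----------+--------
2  | temp     | 23.5   
3  | sound    | 7.1    
4  | pressure | 43.7   
5  | motion   | 7.2    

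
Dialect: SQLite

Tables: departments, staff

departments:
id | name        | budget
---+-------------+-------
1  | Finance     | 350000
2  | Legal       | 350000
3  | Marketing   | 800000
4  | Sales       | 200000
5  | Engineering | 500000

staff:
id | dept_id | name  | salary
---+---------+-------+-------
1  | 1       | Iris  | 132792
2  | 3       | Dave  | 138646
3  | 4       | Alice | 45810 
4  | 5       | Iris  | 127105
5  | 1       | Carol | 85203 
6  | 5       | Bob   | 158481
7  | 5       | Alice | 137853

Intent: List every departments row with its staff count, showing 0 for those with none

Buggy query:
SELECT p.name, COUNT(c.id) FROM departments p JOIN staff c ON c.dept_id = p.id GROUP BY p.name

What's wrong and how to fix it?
Bug: An inner join excludes parents with zero children

Fix: Use LEFT JOIN so parents without children still appear (COUNT(c.id) gives 0)

Corrected query:
SELECT p.name, COUNT(c.id) FROM departments p LEFT JOIN staff c ON c.dept_id = p.id GROUP BY p.name

Result:
name        | COUNT(c.id)
------------+------------
Engineering | 3          
Finance     | 2          
Legal       | 0          
Marketing   | 1          
Sales       | 1          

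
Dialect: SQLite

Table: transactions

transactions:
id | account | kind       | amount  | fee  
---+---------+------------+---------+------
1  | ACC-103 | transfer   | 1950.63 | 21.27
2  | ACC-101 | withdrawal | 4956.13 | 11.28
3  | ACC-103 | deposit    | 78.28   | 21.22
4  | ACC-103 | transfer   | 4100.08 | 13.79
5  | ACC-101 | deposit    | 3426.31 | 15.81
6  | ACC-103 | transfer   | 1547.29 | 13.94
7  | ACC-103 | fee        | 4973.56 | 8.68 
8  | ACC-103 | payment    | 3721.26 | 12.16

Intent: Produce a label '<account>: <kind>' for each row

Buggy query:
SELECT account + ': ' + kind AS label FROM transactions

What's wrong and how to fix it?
Bug: '+' is numeric addition; on text columns SQLite converts them to 0 instead of concatenating

Fix: Replace + with || to concatenate text

Corrected query:
SELECT account || ': ' || kind AS label FROM transactions

Result:
label              
-------------------
ACC-103: transfer  
ACC-101: withdrawal
ACC-103: deposit   
ACC-103: transfer  
ACC-101: deposit   
ACC-103: transfer  
ACC-103: fee       
ACC-103: payment   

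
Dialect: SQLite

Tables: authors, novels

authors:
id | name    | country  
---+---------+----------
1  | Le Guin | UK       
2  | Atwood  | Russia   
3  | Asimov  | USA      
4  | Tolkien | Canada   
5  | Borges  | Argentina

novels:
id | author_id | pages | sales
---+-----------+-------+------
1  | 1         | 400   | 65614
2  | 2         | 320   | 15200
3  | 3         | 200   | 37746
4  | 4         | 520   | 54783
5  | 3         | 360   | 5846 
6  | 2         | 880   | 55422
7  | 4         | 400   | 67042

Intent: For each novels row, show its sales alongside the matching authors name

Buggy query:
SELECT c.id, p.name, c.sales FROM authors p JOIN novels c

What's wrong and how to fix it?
Bug: JOIN with no ON clause produces a cartesian product; every novels row pairs with every authors row

Fix: Add ON c.author_id = p.id to the JOIN

Corrected query:
SELECT c.id, p.name, c.sales FROM authors p JOIN novels c ON c.author_id = p.id

Result:
id | name    | sales
---+---------+------
1  | Le Guin | 65614
2  | Atwood  | 15200
3  | Asimov  | 37746
4  | Tolkien | 54783
5  | Asimov  | 5846 
6  | Atwood  | 55422
7  | Tolkien | 67042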